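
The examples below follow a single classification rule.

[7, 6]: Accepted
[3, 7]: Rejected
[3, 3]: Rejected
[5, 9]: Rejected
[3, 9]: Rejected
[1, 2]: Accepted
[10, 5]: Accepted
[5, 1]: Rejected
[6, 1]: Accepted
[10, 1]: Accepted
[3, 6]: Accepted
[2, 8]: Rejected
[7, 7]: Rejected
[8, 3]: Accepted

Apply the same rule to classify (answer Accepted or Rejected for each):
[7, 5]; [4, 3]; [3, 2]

A rule that fits every label: sum is odd — true of each 'Accepted' example, false of each 'Rejected' one.
[7, 5] → 7+5 = 12 → Rejected.
[4, 3] → 4+3 = 7 → Accepted.
[3, 2] → 3+2 = 5 → Accepted.

Rejected, Accepted, Accepted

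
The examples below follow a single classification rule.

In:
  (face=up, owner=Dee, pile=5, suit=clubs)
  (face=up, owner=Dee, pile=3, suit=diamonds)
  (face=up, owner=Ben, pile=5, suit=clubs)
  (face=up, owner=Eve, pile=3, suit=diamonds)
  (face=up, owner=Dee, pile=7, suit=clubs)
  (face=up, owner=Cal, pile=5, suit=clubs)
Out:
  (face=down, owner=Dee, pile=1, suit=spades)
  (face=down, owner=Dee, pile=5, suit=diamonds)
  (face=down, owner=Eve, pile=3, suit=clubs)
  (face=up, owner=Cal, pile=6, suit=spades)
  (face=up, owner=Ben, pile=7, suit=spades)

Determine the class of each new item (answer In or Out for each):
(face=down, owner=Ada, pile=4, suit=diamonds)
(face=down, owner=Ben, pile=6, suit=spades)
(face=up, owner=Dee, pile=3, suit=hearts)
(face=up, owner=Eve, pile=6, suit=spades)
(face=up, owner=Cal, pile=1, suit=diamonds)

The classifier is using: face is up AND suit is not spades.

Out, Out, In, Out, In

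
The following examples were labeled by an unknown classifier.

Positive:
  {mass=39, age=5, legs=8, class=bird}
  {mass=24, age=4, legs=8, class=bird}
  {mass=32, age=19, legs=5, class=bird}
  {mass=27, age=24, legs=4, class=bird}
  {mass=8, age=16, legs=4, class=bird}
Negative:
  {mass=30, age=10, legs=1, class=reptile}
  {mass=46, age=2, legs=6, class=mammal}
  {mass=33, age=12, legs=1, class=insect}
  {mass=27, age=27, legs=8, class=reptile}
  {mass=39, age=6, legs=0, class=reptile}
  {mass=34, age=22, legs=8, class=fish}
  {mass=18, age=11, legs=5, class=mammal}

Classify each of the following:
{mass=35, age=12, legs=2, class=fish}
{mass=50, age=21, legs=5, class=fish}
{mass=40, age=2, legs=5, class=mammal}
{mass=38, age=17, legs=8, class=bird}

Negative, Negative, Negative, Positive

The distinguishing property — class is bird — holds for all the 'Positive' cases and none of the 'Negative' cases.
Negative: {mass=35, age=12, legs=2, class=fish}, since class is fish. Negative: {mass=50, age=21, legs=5, class=fish}, since class is fish. Negative: {mass=40, age=2, legs=5, class=mammal}, since class is mammal. Positive: {mass=38, age=17, legs=8, class=bird}, since class is bird.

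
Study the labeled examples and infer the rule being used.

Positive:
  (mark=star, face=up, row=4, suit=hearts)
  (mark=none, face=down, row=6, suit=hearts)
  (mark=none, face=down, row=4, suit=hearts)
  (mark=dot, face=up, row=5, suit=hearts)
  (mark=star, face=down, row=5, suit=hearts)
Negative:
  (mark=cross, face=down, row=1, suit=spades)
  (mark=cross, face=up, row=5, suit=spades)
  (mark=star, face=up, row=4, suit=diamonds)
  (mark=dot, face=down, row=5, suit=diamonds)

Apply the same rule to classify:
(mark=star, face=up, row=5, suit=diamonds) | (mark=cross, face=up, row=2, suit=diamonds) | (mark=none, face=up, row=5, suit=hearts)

Rule: suit is hearts. This holds for each 'Positive' example and fails for each 'Negative' one.
(mark=star, face=up, row=5, suit=diamonds): suit is diamonds, does not pass → Negative. (mark=cross, face=up, row=2, suit=diamonds): suit is diamonds, does not pass → Negative. (mark=none, face=up, row=5, suit=hearts): suit is hearts, meets the rule → Positive.

Negative, Negative, Positive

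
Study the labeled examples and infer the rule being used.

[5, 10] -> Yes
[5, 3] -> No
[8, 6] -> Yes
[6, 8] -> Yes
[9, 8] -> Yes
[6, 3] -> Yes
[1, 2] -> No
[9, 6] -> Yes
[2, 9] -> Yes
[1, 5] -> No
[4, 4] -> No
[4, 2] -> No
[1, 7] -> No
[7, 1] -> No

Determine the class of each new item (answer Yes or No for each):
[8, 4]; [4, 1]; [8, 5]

The common property of the 'Yes' items is: sum ≥ 9. No 'No' item has it.
Yes: [8, 4], since 8+4 = 12. No: [4, 1], since 4+1 = 5. Yes: [8, 5], since 8+5 = 13.

Yes, No, Yes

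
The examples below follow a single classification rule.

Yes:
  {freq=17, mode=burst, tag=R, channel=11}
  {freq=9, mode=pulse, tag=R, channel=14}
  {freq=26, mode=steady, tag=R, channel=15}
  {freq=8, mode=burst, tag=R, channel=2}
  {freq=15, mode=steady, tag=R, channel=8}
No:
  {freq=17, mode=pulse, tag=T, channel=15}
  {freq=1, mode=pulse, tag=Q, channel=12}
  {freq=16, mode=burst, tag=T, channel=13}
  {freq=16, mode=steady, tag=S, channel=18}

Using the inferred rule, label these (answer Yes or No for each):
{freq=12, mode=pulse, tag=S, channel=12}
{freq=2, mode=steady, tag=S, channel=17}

No, No

'Yes' ⟺ tag is R.
{freq=12, mode=pulse, tag=S, channel=12}: tag is S, does not fit → No. {freq=2, mode=steady, tag=S, channel=17}: tag is S, does not fit → No.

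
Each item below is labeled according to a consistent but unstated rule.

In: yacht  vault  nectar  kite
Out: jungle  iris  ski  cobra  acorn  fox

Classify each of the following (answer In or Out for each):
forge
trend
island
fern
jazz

Out, In, Out, Out, Out

'In' ⟺ contains 't'.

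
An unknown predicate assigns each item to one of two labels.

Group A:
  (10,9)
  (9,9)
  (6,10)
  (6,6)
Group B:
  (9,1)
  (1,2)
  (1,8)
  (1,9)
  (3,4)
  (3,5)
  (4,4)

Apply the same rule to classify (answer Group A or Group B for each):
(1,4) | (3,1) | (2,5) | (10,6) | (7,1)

Group B, Group B, Group B, Group A, Group B

The rule appears to be: sum ≥ 12.
Group B: (1,4), since 1+4 = 5.
Group B: (3,1), since 3+1 = 4.
Group B: (2,5), since 2+5 = 7.
Group A: (10,6), since 10+6 = 16.
Group B: (7,1), since 7+1 = 8.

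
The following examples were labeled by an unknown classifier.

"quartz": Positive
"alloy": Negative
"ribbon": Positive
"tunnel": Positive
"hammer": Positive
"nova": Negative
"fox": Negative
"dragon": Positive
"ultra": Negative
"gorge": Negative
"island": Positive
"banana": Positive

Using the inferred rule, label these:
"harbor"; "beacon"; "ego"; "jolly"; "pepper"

Positive, Positive, Negative, Negative, Positive

Every 'Positive' example satisfies: length 6. None of the 'Negative' examples do.
"harbor": Positive (length 6).
"beacon": Positive (length 6).
"ego": Negative (length 3).
"jolly": Negative (length 5).
"pepper": Positive (length 6).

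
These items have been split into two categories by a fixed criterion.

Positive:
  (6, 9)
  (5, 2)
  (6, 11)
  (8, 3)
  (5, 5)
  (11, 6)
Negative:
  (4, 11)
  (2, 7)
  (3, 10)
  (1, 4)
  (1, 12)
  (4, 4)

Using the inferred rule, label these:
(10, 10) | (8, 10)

Positive, Positive

The classifier is using: first ≥ 5.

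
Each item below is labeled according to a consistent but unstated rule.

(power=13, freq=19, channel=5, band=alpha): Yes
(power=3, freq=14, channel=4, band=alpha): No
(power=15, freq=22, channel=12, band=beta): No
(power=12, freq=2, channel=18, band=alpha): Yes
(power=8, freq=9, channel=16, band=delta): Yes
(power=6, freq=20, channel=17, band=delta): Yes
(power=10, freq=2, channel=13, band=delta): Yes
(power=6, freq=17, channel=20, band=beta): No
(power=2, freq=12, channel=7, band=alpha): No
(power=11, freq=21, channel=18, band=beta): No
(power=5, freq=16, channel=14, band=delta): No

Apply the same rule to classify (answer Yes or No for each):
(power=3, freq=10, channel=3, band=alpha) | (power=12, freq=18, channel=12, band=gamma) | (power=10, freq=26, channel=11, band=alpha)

Rule: band is not beta AND power ≥ 6. This holds for each 'Yes' example and fails for each 'No' one.

No, Yes, Yes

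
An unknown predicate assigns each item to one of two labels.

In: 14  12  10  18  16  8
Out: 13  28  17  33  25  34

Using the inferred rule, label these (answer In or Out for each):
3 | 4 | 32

Out, In, Out

All 'In' examples share one property — even AND at most 18 — and every 'Out' example lacks it.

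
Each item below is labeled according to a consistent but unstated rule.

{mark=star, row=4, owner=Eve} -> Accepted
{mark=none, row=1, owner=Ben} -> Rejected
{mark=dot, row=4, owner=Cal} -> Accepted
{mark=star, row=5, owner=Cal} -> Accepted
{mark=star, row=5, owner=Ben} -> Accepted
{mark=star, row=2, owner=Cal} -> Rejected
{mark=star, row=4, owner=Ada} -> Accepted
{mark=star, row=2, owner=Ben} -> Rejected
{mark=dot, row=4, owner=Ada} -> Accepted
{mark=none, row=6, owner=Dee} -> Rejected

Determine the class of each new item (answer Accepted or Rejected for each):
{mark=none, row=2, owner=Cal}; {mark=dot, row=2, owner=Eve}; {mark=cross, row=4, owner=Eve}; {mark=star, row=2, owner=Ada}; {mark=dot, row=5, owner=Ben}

A rule that fits every label: row ≥ 4 AND row ≤ 5 — true of each 'Accepted' example, false of each 'Rejected' one.
{mark=none, row=2, owner=Cal}: Rejected (row = 2).
{mark=dot, row=2, owner=Eve}: Rejected (row = 2).
{mark=cross, row=4, owner=Eve}: Accepted (row = 4).
{mark=star, row=2, owner=Ada}: Rejected (row = 2).
{mark=dot, row=5, owner=Ben}: Accepted (row = 5).

Rejected, Rejected, Accepted, Rejected, Accepted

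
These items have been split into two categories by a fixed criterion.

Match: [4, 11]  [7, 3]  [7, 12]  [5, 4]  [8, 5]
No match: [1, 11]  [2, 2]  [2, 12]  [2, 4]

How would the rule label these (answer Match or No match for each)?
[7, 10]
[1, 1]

Match, No match

The common property of the 'Match' items is: first ≥ 3. No 'No match' item has it.
Match: [7, 10], since first 7.
No match: [1, 1], since first 1.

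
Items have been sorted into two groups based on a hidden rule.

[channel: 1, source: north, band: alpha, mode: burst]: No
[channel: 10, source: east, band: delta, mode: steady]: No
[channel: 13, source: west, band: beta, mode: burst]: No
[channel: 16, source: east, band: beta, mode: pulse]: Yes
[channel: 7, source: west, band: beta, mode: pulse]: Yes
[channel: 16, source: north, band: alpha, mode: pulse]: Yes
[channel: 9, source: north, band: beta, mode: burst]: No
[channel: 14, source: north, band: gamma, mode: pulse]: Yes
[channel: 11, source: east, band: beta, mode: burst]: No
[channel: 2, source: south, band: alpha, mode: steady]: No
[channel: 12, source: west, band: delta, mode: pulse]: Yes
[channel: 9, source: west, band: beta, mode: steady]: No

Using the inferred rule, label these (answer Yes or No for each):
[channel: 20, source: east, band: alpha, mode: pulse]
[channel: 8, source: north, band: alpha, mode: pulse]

Every 'Yes' example satisfies: mode is pulse. None of the 'No' examples do.

Yes, Yes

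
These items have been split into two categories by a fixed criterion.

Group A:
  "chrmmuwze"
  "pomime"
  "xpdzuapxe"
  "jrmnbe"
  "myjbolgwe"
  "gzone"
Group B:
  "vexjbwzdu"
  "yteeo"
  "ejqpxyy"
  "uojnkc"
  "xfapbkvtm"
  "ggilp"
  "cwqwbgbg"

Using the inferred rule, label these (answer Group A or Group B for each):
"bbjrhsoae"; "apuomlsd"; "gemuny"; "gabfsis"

Group A, Group B, Group B, Group B

Comparing the two groups points to one rule — ends with 'e'.
"bbjrhsoae" — ends with 'e', hence Group A.
"apuomlsd" — ends with 'd', hence Group B.
"gemuny" — ends with 'y', hence Group B.
"gabfsis" — ends with 's', hence Group B.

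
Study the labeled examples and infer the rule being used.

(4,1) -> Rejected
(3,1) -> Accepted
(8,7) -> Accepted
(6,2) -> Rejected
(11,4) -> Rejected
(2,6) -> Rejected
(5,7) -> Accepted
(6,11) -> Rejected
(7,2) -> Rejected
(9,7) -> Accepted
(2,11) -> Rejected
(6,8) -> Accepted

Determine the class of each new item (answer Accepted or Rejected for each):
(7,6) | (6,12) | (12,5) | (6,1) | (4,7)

Accepted, Rejected, Rejected, Rejected, Rejected

The pattern is that an item is 'Accepted' exactly when: |first − second| ≤ 2.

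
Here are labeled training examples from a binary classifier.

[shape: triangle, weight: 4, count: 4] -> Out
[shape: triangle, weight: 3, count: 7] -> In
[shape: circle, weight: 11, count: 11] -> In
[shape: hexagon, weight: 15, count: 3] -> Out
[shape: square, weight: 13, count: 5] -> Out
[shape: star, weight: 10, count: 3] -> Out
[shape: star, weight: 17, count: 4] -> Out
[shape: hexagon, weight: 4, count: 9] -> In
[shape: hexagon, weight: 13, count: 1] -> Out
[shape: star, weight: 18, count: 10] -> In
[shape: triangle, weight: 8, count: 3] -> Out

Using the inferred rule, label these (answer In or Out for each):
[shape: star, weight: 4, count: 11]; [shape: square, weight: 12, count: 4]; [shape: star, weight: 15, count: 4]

In, Out, Out

One predicate separates the groups cleanly: count ≥ 7.
[shape: star, weight: 4, count: 11] — count = 11, hence In. [shape: square, weight: 12, count: 4] — count = 4, hence Out. [shape: star, weight: 15, count: 4] — count = 4, hence Out.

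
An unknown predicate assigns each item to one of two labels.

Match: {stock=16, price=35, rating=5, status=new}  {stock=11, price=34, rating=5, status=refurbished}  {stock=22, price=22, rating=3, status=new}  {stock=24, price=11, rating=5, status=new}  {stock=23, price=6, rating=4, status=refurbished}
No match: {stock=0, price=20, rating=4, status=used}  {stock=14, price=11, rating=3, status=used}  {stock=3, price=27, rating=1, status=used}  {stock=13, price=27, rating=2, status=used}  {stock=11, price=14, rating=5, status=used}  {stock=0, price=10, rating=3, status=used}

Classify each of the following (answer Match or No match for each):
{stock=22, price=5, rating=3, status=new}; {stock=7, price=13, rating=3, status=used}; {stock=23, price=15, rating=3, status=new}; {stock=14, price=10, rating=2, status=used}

Match, No match, Match, No match

Looking at the examples, the only property every 'Match' case has and every 'No match' case lacks is: status is not used.
{stock=22, price=5, rating=3, status=new}: Match (status is new). {stock=7, price=13, rating=3, status=used}: No match (status is used). {stock=23, price=15, rating=3, status=new}: Match (status is new). {stock=14, price=10, rating=2, status=used}: No match (status is used).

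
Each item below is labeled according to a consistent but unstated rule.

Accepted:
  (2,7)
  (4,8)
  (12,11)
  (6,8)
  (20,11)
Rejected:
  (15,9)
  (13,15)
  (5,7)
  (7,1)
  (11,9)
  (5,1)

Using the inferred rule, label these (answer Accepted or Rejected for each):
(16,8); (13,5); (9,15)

Accepted, Rejected, Rejected

The rule appears to be: first is even.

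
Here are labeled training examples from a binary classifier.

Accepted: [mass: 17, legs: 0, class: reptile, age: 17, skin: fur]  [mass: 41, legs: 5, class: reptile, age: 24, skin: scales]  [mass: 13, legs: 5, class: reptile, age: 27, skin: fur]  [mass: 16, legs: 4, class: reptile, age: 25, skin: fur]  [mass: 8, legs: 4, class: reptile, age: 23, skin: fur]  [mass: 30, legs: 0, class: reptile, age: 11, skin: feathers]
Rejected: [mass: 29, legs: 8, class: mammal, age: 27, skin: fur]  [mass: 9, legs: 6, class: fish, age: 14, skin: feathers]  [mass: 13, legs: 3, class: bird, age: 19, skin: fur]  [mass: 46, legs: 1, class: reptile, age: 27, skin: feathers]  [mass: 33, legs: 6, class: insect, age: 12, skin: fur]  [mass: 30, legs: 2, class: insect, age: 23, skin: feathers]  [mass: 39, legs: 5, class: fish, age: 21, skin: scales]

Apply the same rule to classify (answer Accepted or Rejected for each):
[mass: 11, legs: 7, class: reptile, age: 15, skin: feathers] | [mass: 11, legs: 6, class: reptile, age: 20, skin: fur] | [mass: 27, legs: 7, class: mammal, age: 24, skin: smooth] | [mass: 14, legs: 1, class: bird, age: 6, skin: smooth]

All 'Accepted' examples share one property — class is reptile AND mass ≤ 41 — and every 'Rejected' example lacks it.

Accepted, Accepted, Rejected, Rejected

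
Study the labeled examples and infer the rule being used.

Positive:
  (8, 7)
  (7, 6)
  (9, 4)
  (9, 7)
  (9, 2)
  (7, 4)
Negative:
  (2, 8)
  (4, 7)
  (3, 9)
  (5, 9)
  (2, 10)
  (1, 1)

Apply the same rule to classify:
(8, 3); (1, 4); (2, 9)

Positive, Negative, Negative

A rule that fits every label: first > second — true of each 'Positive' example, false of each 'Negative' one.
(8, 3): 8 > 3, fits → Positive.
(1, 4): 1 < 4, doesn't qualify → Negative.
(2, 9): 2 < 9, doesn't qualify → Negative.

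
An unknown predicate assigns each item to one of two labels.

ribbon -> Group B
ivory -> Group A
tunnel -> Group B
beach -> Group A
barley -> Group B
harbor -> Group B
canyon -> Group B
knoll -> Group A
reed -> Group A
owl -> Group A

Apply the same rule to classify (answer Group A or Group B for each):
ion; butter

Group A, Group B

All 'Group A' examples share one property — length ≤ 5 — and every 'Group B' example lacks it.
ion → length 3 → Group A.
butter → length 6 → Group B.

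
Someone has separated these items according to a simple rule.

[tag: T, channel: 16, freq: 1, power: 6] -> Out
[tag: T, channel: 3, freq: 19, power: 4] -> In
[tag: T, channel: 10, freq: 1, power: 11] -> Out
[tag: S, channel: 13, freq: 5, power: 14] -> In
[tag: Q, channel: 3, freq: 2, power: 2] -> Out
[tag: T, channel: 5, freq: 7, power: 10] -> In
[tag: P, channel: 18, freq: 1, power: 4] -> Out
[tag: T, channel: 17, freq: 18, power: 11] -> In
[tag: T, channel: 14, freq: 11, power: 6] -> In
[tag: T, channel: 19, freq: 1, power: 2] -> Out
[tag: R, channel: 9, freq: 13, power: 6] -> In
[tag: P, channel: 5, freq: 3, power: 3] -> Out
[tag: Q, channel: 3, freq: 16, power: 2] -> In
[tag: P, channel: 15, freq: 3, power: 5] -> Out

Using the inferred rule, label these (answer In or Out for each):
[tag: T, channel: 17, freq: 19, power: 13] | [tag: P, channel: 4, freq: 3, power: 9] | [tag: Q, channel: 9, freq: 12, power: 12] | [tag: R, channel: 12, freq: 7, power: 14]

A rule that fits every label: freq ≥ 5 — true of each 'In' example, false of each 'Out' one.

In, Out, In, In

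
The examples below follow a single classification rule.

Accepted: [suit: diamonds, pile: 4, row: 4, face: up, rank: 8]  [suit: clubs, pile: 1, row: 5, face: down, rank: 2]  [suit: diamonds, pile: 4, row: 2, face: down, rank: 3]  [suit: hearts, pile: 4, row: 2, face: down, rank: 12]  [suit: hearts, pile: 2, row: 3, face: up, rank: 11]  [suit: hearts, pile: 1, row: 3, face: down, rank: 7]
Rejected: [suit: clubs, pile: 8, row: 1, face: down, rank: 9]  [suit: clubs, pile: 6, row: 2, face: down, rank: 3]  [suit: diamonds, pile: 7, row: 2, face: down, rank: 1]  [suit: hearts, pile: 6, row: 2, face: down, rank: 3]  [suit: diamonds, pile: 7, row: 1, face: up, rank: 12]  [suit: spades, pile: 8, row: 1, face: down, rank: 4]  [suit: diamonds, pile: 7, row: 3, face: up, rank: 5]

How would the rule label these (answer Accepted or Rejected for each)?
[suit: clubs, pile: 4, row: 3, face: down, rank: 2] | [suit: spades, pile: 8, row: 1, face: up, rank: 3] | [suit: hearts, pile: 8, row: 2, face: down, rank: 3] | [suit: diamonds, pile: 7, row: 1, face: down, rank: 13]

Accepted, Rejected, Rejected, Rejected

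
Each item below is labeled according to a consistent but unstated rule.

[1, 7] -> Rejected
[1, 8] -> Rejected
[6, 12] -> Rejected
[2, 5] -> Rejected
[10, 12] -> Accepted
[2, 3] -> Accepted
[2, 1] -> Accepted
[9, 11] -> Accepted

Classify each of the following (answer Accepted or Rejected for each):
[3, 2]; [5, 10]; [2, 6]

Rule: |first − second| ≤ 2. This holds for each 'Accepted' example and fails for each 'Rejected' one.
[3, 2] — |3−2| = 1, hence Accepted. [5, 10] — |5−10| = 5, hence Rejected. [2, 6] — |2−6| = 4, hence Rejected.

Accepted, Rejected, Rejected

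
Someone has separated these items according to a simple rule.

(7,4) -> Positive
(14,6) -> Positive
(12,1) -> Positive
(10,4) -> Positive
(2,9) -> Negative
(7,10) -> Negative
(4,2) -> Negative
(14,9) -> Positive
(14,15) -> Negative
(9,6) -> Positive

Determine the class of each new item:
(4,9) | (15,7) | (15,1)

One predicate separates the groups cleanly: first > second AND sum ≥ 11.
(4,9): Negative (4 < 9, 4+9 = 13). (15,7): Positive (15 > 7, 15+7 = 22). (15,1): Positive (15 > 1, 15+1 = 16).

Negative, Positive, Positive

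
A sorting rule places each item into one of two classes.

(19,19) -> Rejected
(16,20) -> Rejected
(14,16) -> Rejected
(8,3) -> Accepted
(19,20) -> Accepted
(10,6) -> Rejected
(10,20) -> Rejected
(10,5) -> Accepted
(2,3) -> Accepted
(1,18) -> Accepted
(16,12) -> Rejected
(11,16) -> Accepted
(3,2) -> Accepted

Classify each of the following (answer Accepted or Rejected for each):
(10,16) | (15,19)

Rejected, Rejected

'Accepted' ⟺ sum is odd.
(10,16) — 10+16 = 26, hence Rejected. (15,19) — 15+19 = 34, hence Rejected.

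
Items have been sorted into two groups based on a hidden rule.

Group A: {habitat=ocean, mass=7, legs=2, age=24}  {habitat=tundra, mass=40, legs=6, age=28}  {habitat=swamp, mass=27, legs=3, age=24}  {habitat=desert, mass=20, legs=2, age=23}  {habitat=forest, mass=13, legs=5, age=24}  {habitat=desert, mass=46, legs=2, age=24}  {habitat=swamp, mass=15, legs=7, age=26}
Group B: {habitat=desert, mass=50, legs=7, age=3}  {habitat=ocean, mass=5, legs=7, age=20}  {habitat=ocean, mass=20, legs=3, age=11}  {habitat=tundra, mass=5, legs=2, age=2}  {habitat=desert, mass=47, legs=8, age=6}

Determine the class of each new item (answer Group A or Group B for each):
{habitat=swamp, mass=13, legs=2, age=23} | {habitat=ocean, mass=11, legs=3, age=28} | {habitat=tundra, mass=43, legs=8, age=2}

Group A, Group A, Group B

The distinguishing property — age ≥ 23 — holds for all the 'Group A' cases and none of the 'Group B' cases.
{habitat=swamp, mass=13, legs=2, age=23} — age = 23, hence Group A.
{habitat=ocean, mass=11, legs=3, age=28} — age = 28, hence Group A.
{habitat=tundra, mass=43, legs=8, age=2} — age = 2, hence Group B.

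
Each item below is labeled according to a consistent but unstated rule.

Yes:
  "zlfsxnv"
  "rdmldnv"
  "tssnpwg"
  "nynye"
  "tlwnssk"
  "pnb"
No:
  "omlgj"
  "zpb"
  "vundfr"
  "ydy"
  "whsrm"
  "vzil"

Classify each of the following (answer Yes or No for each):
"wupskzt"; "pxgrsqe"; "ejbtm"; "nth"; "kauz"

No, No, No, Yes, No

The classifier is using: odd length AND contains 'n'.
"wupskzt": No (length 7, no 'n'). "pxgrsqe": No (length 7, no 'n'). "ejbtm": No (length 5, no 'n'). "nth": Yes (length 3, has 'n'). "kauz": No (length 4, no 'n').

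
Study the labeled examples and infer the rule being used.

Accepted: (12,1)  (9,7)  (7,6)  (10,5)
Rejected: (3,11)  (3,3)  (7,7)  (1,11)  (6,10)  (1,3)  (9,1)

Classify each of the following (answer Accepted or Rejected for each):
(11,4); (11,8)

The distinguishing property — first > second AND sum ≥ 12 — holds for all the 'Accepted' cases and none of the 'Rejected' cases.
(11,4): Accepted (11 > 4, 11+4 = 15). (11,8): Accepted (11 > 8, 11+8 = 19).

Accepted, Accepted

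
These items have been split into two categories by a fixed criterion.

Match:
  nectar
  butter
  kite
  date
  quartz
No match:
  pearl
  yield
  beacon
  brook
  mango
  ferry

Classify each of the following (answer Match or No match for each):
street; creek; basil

The simplest hypothesis consistent with all the labels is: contains 't'.
street: Match (has 't'). creek: No match (no 't'). basil: No match (no 't').

Match, No match, No match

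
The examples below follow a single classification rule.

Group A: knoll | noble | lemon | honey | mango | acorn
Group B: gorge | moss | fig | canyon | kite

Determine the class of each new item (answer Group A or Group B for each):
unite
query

Group A, Group B

'Group A' ⟺ odd length AND contains 'n'.
Group A: unite, since length 5, has 'n'.
Group B: query, since length 5, no 'n'.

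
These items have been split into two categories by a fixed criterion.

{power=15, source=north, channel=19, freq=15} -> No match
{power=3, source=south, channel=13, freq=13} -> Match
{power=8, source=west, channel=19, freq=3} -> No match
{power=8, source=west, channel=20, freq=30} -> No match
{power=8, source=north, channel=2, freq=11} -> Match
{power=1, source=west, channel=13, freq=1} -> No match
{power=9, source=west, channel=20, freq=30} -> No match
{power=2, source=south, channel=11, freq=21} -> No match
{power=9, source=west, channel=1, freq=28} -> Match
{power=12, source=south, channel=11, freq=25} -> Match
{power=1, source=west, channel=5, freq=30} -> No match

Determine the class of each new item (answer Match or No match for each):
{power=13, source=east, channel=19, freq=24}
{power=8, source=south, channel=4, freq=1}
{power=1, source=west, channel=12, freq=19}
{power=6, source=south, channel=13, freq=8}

Every 'Match' example satisfies: channel ≤ 13 AND power ≥ 3. None of the 'No match' examples do.
{power=13, source=east, channel=19, freq=24} — channel = 19, power = 13, hence No match.
{power=8, source=south, channel=4, freq=1} — channel = 4, power = 8, hence Match.
{power=1, source=west, channel=12, freq=19} — channel = 12, power = 1, hence No match.
{power=6, source=south, channel=13, freq=8} — channel = 13, power = 6, hence Match.

No match, Match, No match, Match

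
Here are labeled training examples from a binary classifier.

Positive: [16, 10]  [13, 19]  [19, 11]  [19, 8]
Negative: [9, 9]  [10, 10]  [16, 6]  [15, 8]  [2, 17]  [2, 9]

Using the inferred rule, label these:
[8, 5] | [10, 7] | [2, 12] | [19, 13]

Negative, Negative, Negative, Positive

The classifier is using: sum ≥ 26.
[8, 5] — 8+5 = 13, hence Negative.
[10, 7] — 10+7 = 17, hence Negative.
[2, 12] — 2+12 = 14, hence Negative.
[19, 13] — 19+13 = 32, hence Positive.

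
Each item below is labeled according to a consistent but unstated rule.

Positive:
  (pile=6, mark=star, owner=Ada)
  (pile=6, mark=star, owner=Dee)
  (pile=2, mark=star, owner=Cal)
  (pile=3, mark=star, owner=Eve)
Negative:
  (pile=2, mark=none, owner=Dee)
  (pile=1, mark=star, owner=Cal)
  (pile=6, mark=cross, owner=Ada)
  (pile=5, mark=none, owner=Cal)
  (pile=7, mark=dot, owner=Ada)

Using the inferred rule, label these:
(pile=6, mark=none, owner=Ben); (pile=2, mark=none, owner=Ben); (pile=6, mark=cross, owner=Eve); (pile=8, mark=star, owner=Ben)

One predicate separates the groups cleanly: mark is star AND pile ≥ 2.
(pile=6, mark=none, owner=Ben): mark is none, pile = 6 — doesn't match, so Negative. (pile=2, mark=none, owner=Ben): mark is none, pile = 2 — doesn't match, so Negative. (pile=6, mark=cross, owner=Eve): mark is cross, pile = 6 — doesn't match, so Negative. (pile=8, mark=star, owner=Ben): mark is star, pile = 8 — matches, so Positive.

Negative, Negative, Negative, Positive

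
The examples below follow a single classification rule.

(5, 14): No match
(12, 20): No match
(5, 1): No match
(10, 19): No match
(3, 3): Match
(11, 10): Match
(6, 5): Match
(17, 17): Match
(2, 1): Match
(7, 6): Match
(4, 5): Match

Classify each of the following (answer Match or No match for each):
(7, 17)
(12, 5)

No match, No match

A rule that fits every label: |first − second| ≤ 1 — true of each 'Match' example, false of each 'No match' one.
(7, 17): No match (|7−17| = 10). (12, 5): No match (|12−5| = 7).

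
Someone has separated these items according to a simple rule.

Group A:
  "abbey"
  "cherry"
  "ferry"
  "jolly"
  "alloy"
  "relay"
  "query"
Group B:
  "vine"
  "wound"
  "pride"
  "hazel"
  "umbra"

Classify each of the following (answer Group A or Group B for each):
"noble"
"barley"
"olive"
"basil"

Group B, Group A, Group B, Group B

The rule appears to be: contains 'y'.
"noble": Group B (no 'y').
"barley": Group A (has 'y').
"olive": Group B (no 'y').
"basil": Group B (no 'y').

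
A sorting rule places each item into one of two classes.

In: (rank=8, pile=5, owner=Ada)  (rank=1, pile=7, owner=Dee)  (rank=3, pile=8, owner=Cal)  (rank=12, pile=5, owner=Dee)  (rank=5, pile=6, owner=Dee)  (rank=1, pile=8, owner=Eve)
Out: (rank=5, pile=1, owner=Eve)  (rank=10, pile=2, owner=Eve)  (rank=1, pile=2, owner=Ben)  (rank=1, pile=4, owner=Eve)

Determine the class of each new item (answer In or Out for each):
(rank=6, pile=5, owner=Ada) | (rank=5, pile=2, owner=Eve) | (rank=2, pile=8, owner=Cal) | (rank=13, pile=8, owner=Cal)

All 'In' examples share one property — pile ≥ 5 — and every 'Out' example lacks it.
(rank=6, pile=5, owner=Ada): pile = 5 — has this property, so In. (rank=5, pile=2, owner=Eve): pile = 2 — doesn't qualify, so Out. (rank=2, pile=8, owner=Cal): pile = 8 — has this property, so In. (rank=13, pile=8, owner=Cal): pile = 8 — has this property, so In.

In, Out, In, In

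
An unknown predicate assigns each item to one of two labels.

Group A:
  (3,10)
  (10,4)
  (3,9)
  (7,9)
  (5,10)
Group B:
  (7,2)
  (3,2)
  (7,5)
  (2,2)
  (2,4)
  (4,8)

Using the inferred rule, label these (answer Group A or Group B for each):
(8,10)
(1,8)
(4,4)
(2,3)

Group A, Group B, Group B, Group B

The distinguishing property — max ≥ 9 — holds for all the 'Group A' cases and none of the 'Group B' cases.
(8,10) — max 10, hence Group A. (1,8) — max 8, hence Group B. (4,4) — max 4, hence Group B. (2,3) — max 3, hence Group B.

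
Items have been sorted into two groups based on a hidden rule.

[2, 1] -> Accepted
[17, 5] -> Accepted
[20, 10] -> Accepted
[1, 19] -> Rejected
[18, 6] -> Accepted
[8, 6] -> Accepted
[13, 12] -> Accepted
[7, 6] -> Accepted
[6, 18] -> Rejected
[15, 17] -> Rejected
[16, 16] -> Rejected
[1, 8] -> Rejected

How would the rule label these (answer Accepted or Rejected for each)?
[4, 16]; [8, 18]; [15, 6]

One predicate separates the groups cleanly: first > second.
[4, 16]: Rejected (4 < 16). [8, 18]: Rejected (8 < 18). [15, 6]: Accepted (15 > 6).

Rejected, Rejected, Accepted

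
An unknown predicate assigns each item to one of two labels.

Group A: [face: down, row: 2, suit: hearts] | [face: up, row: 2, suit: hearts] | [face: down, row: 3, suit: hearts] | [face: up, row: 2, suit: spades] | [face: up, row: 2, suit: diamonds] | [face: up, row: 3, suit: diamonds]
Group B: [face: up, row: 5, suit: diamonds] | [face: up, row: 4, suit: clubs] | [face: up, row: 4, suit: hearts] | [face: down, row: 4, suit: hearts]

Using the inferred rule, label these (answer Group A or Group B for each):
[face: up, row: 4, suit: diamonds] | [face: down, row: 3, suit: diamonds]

Group B, Group A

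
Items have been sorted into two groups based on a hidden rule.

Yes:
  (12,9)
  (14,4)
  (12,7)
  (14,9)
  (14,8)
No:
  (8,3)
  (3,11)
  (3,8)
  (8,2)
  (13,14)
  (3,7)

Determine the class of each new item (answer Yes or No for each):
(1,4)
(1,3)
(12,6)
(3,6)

No, No, Yes, No

The classifier is using: sum ≥ 14 AND first is even.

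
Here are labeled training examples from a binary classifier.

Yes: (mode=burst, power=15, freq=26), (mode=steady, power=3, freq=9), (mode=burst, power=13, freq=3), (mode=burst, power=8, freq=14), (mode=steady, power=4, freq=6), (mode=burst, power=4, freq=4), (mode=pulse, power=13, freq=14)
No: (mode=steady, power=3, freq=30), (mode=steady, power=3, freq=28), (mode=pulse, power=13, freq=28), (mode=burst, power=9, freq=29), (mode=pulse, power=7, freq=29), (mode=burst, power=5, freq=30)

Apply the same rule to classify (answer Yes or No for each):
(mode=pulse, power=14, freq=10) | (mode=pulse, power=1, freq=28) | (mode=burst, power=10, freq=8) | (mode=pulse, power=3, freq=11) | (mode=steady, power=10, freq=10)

Yes, No, Yes, Yes, Yes

'Yes' ⟺ freq ≤ 26.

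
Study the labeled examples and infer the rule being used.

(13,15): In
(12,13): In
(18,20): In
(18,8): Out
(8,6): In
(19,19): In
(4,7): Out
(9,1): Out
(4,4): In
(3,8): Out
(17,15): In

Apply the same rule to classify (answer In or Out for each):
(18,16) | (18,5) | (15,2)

The simplest hypothesis consistent with all the labels is: |first − second| ≤ 2.
In: (18,16), since |18−16| = 2. Out: (18,5), since |18−5| = 13. Out: (15,2), since |15−2| = 13.

In, Out, Out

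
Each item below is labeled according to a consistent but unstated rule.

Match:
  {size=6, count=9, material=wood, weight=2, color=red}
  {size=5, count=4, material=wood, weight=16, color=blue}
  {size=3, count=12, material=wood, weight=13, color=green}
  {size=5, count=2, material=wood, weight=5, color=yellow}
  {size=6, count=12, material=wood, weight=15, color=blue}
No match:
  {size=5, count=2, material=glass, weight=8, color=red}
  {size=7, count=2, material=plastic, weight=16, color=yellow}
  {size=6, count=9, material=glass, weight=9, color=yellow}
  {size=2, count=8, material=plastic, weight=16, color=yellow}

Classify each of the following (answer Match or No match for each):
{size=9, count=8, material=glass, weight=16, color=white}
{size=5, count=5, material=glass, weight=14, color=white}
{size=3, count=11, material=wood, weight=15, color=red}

No match, No match, Match

The common property of the 'Match' items is: material is wood. No 'No match' item has it.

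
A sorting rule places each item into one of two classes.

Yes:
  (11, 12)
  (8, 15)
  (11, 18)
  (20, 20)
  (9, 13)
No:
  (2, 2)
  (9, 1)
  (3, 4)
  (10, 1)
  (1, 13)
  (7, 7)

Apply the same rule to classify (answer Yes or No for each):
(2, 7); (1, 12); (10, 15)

The distinguishing property — sum ≥ 22 — holds for all the 'Yes' cases and none of the 'No' cases.
(2, 7): 2+7 = 9, doesn't qualify → No. (1, 12): 1+12 = 13, doesn't qualify → No. (10, 15): 10+15 = 25, has this property → Yes.

No, No, Yes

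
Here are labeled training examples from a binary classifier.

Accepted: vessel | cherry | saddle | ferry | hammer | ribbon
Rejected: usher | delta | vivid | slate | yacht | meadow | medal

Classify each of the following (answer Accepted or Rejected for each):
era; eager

Rejected, Rejected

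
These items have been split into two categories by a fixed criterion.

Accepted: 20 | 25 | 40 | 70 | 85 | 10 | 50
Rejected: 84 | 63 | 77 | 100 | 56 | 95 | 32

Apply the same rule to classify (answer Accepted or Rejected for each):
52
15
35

Rejected, Accepted, Accepted

The pattern is that an item is 'Accepted' exactly when: multiple of 5 AND at most 85.
52: 52 = 5·10 + 2, 52 ≤ 85, lacks this property → Rejected. 15: 15 = 5·3, 15 ≤ 85, matches → Accepted. 35: 35 = 5·7, 35 ≤ 85, matches → Accepted.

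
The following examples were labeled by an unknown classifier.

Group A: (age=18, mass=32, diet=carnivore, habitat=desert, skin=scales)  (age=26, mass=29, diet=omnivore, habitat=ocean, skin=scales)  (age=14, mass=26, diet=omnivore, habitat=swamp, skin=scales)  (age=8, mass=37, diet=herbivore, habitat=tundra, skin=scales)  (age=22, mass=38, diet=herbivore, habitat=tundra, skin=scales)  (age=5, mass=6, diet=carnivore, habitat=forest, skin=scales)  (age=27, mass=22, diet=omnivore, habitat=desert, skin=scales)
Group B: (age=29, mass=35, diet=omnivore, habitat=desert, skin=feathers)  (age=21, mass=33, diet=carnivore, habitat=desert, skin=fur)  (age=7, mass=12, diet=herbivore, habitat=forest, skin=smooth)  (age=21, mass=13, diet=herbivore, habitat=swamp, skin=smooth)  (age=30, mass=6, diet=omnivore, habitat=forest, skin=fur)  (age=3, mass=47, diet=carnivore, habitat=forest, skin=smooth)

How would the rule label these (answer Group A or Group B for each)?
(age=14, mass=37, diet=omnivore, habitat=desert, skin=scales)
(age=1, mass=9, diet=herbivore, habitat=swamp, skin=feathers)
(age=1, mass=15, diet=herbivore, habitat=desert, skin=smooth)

Group A, Group B, Group B

The distinguishing property — skin is scales — holds for all the 'Group A' cases and none of the 'Group B' cases.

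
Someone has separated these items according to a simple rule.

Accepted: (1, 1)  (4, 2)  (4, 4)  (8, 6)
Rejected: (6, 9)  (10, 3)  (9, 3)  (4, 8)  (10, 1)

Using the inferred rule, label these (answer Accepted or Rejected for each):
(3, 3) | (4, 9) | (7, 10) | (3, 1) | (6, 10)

Accepted, Rejected, Rejected, Accepted, Rejected

Every 'Accepted' example satisfies: |first − second| ≤ 2. None of the 'Rejected' examples do.
Accepted: (3, 3), since |3−3| = 0. Rejected: (4, 9), since |4−9| = 5. Rejected: (7, 10), since |7−10| = 3. Accepted: (3, 1), since |3−1| = 2. Rejected: (6, 10), since |6−10| = 4.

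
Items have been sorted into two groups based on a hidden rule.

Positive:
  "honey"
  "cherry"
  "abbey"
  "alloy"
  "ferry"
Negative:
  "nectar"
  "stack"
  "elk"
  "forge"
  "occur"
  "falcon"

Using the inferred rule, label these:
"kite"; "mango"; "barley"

Negative, Negative, Positive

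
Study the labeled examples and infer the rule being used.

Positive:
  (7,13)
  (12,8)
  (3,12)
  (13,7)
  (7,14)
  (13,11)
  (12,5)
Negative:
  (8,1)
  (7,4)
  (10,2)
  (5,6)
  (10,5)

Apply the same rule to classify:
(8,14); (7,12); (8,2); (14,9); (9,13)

The pattern is that an item is 'Positive' exactly when: max ≥ 11.
Positive: (8,14), since max 14. Positive: (7,12), since max 12. Negative: (8,2), since max 8. Positive: (14,9), since max 14. Positive: (9,13), since max 13.

Positive, Positive, Negative, Positive, Positive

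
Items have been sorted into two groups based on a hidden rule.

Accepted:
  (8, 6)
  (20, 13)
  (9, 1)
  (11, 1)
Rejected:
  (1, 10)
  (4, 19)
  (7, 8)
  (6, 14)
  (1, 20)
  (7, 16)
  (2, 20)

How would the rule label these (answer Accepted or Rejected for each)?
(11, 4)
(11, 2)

Accepted, Accepted

The distinguishing property — first > second — holds for all the 'Accepted' cases and none of the 'Rejected' cases.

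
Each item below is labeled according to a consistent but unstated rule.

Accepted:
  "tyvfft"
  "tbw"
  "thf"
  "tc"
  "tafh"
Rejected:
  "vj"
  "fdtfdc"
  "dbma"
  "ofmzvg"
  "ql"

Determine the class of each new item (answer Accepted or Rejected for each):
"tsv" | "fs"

'Accepted' ⟺ starts with 't'.

Accepted, Rejected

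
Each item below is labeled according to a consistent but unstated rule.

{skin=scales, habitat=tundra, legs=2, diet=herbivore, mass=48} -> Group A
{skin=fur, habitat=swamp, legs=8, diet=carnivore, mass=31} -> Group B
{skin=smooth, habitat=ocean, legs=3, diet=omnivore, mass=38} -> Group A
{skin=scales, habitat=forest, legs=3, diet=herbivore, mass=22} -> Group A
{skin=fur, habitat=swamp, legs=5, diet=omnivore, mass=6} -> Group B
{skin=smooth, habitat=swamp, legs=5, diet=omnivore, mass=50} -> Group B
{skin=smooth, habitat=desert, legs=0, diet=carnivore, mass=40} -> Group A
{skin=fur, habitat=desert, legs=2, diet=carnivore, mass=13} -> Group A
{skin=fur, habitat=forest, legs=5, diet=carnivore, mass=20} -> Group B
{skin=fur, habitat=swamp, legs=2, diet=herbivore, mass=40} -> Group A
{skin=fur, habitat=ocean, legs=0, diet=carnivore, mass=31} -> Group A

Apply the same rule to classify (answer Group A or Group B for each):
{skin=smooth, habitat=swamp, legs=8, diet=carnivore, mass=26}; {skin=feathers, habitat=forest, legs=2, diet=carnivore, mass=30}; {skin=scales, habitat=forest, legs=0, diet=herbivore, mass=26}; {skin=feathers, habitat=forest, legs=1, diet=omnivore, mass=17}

Group B, Group A, Group A, Group A

The common property of the 'Group A' items is: legs ≤ 3. No 'Group B' item has it.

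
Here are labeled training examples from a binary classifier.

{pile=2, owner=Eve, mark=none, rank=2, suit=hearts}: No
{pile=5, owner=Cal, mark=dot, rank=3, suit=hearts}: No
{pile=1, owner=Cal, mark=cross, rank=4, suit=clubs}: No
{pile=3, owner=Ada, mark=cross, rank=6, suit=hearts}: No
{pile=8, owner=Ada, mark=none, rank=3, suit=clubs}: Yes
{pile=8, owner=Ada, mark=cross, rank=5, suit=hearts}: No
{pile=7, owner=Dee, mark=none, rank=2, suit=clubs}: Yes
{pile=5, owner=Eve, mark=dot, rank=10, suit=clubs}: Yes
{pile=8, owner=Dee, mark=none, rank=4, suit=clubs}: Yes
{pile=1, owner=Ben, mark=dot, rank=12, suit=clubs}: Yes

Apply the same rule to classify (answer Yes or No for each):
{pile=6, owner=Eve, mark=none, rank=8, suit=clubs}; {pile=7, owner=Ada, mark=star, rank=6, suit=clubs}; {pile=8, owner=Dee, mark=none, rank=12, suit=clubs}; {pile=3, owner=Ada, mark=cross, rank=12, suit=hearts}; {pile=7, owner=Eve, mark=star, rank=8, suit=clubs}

Yes, Yes, Yes, No, Yes

Rule: suit is clubs AND owner is not Cal. This holds for each 'Yes' example and fails for each 'No' one.
Yes: {pile=6, owner=Eve, mark=none, rank=8, suit=clubs}, since suit is clubs, owner is Eve. Yes: {pile=7, owner=Ada, mark=star, rank=6, suit=clubs}, since suit is clubs, owner is Ada. Yes: {pile=8, owner=Dee, mark=none, rank=12, suit=clubs}, since suit is clubs, owner is Dee. No: {pile=3, owner=Ada, mark=cross, rank=12, suit=hearts}, since suit is hearts, owner is Ada. Yes: {pile=7, owner=Eve, mark=star, rank=8, suit=clubs}, since suit is clubs, owner is Eve.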